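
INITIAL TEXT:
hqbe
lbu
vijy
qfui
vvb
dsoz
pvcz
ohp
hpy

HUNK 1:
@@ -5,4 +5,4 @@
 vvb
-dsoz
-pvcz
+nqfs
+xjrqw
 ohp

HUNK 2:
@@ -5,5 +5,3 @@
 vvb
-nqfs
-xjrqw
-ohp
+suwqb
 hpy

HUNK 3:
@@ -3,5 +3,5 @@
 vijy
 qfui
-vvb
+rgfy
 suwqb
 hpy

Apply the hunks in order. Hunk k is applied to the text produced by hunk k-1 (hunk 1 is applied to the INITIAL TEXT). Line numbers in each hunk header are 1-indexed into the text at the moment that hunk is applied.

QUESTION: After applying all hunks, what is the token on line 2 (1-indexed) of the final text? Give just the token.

Answer: lbu

Derivation:
Hunk 1: at line 5 remove [dsoz,pvcz] add [nqfs,xjrqw] -> 9 lines: hqbe lbu vijy qfui vvb nqfs xjrqw ohp hpy
Hunk 2: at line 5 remove [nqfs,xjrqw,ohp] add [suwqb] -> 7 lines: hqbe lbu vijy qfui vvb suwqb hpy
Hunk 3: at line 3 remove [vvb] add [rgfy] -> 7 lines: hqbe lbu vijy qfui rgfy suwqb hpy
Final line 2: lbu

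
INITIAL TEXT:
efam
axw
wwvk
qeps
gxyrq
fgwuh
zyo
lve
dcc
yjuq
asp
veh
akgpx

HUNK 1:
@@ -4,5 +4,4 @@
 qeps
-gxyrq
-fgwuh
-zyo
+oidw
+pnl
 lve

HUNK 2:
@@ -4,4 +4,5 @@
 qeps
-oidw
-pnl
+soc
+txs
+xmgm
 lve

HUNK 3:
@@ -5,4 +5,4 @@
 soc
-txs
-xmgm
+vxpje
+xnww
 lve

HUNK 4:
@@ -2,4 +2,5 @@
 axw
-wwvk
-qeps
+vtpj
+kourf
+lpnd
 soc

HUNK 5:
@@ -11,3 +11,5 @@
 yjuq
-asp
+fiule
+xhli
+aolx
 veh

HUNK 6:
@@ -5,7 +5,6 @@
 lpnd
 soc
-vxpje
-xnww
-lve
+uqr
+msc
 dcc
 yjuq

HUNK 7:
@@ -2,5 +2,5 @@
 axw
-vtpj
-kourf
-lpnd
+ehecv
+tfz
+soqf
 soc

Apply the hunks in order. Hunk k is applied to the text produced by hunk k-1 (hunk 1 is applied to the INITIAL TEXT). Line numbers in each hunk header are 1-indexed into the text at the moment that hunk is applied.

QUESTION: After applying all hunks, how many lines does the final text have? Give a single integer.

Answer: 15

Derivation:
Hunk 1: at line 4 remove [gxyrq,fgwuh,zyo] add [oidw,pnl] -> 12 lines: efam axw wwvk qeps oidw pnl lve dcc yjuq asp veh akgpx
Hunk 2: at line 4 remove [oidw,pnl] add [soc,txs,xmgm] -> 13 lines: efam axw wwvk qeps soc txs xmgm lve dcc yjuq asp veh akgpx
Hunk 3: at line 5 remove [txs,xmgm] add [vxpje,xnww] -> 13 lines: efam axw wwvk qeps soc vxpje xnww lve dcc yjuq asp veh akgpx
Hunk 4: at line 2 remove [wwvk,qeps] add [vtpj,kourf,lpnd] -> 14 lines: efam axw vtpj kourf lpnd soc vxpje xnww lve dcc yjuq asp veh akgpx
Hunk 5: at line 11 remove [asp] add [fiule,xhli,aolx] -> 16 lines: efam axw vtpj kourf lpnd soc vxpje xnww lve dcc yjuq fiule xhli aolx veh akgpx
Hunk 6: at line 5 remove [vxpje,xnww,lve] add [uqr,msc] -> 15 lines: efam axw vtpj kourf lpnd soc uqr msc dcc yjuq fiule xhli aolx veh akgpx
Hunk 7: at line 2 remove [vtpj,kourf,lpnd] add [ehecv,tfz,soqf] -> 15 lines: efam axw ehecv tfz soqf soc uqr msc dcc yjuq fiule xhli aolx veh akgpx
Final line count: 15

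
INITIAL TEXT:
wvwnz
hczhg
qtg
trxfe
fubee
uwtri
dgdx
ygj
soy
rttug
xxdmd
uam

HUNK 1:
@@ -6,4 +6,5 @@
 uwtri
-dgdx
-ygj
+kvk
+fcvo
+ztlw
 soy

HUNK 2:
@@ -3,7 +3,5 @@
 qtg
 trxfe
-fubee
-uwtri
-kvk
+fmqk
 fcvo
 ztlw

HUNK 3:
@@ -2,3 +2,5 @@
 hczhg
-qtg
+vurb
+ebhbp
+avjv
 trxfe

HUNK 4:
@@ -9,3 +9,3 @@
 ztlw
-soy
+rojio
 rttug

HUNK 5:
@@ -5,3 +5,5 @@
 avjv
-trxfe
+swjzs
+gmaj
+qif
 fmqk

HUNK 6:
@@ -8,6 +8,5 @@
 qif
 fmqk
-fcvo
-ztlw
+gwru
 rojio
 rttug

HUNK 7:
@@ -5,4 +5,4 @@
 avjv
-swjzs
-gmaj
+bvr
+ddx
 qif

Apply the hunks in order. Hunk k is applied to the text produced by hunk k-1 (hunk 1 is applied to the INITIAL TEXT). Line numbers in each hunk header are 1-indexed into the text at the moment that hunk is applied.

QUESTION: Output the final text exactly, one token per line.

Answer: wvwnz
hczhg
vurb
ebhbp
avjv
bvr
ddx
qif
fmqk
gwru
rojio
rttug
xxdmd
uam

Derivation:
Hunk 1: at line 6 remove [dgdx,ygj] add [kvk,fcvo,ztlw] -> 13 lines: wvwnz hczhg qtg trxfe fubee uwtri kvk fcvo ztlw soy rttug xxdmd uam
Hunk 2: at line 3 remove [fubee,uwtri,kvk] add [fmqk] -> 11 lines: wvwnz hczhg qtg trxfe fmqk fcvo ztlw soy rttug xxdmd uam
Hunk 3: at line 2 remove [qtg] add [vurb,ebhbp,avjv] -> 13 lines: wvwnz hczhg vurb ebhbp avjv trxfe fmqk fcvo ztlw soy rttug xxdmd uam
Hunk 4: at line 9 remove [soy] add [rojio] -> 13 lines: wvwnz hczhg vurb ebhbp avjv trxfe fmqk fcvo ztlw rojio rttug xxdmd uam
Hunk 5: at line 5 remove [trxfe] add [swjzs,gmaj,qif] -> 15 lines: wvwnz hczhg vurb ebhbp avjv swjzs gmaj qif fmqk fcvo ztlw rojio rttug xxdmd uam
Hunk 6: at line 8 remove [fcvo,ztlw] add [gwru] -> 14 lines: wvwnz hczhg vurb ebhbp avjv swjzs gmaj qif fmqk gwru rojio rttug xxdmd uam
Hunk 7: at line 5 remove [swjzs,gmaj] add [bvr,ddx] -> 14 lines: wvwnz hczhg vurb ebhbp avjv bvr ddx qif fmqk gwru rojio rttug xxdmd uam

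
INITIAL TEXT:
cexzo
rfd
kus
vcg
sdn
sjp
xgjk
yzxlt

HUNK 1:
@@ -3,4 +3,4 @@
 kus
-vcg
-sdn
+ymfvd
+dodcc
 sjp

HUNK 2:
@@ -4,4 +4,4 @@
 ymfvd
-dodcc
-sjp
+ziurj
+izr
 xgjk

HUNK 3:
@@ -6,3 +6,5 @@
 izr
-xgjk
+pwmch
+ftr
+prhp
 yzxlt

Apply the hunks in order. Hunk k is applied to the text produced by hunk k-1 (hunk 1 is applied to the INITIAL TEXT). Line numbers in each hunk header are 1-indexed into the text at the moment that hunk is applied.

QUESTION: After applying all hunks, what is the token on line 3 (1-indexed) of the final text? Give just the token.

Answer: kus

Derivation:
Hunk 1: at line 3 remove [vcg,sdn] add [ymfvd,dodcc] -> 8 lines: cexzo rfd kus ymfvd dodcc sjp xgjk yzxlt
Hunk 2: at line 4 remove [dodcc,sjp] add [ziurj,izr] -> 8 lines: cexzo rfd kus ymfvd ziurj izr xgjk yzxlt
Hunk 3: at line 6 remove [xgjk] add [pwmch,ftr,prhp] -> 10 lines: cexzo rfd kus ymfvd ziurj izr pwmch ftr prhp yzxlt
Final line 3: kus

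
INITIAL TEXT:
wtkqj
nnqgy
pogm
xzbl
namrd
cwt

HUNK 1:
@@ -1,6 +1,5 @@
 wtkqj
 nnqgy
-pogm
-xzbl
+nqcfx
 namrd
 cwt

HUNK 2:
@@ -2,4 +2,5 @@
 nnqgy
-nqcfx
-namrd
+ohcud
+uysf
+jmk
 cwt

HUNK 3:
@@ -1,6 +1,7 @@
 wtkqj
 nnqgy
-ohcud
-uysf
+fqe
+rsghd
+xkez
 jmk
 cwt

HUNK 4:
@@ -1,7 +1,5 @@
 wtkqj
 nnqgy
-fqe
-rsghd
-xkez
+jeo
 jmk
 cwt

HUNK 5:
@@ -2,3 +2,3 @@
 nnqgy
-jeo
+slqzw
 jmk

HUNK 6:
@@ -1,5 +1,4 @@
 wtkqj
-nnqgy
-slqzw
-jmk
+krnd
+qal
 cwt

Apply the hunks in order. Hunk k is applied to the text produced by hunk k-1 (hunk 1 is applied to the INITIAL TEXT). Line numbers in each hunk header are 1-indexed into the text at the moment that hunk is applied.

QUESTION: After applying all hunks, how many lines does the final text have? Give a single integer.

Hunk 1: at line 1 remove [pogm,xzbl] add [nqcfx] -> 5 lines: wtkqj nnqgy nqcfx namrd cwt
Hunk 2: at line 2 remove [nqcfx,namrd] add [ohcud,uysf,jmk] -> 6 lines: wtkqj nnqgy ohcud uysf jmk cwt
Hunk 3: at line 1 remove [ohcud,uysf] add [fqe,rsghd,xkez] -> 7 lines: wtkqj nnqgy fqe rsghd xkez jmk cwt
Hunk 4: at line 1 remove [fqe,rsghd,xkez] add [jeo] -> 5 lines: wtkqj nnqgy jeo jmk cwt
Hunk 5: at line 2 remove [jeo] add [slqzw] -> 5 lines: wtkqj nnqgy slqzw jmk cwt
Hunk 6: at line 1 remove [nnqgy,slqzw,jmk] add [krnd,qal] -> 4 lines: wtkqj krnd qal cwt
Final line count: 4

Answer: 4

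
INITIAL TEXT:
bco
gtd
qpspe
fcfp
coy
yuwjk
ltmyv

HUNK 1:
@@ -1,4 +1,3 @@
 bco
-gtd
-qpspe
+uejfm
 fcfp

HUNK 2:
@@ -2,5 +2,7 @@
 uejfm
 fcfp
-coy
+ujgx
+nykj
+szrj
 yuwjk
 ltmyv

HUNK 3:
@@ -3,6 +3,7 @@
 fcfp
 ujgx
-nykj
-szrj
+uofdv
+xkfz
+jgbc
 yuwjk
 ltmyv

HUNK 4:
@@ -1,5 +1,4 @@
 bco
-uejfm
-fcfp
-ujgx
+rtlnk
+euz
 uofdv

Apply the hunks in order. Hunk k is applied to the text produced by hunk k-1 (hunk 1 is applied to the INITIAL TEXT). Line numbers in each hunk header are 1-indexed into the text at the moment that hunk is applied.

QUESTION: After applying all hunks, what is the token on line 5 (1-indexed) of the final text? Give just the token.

Answer: xkfz

Derivation:
Hunk 1: at line 1 remove [gtd,qpspe] add [uejfm] -> 6 lines: bco uejfm fcfp coy yuwjk ltmyv
Hunk 2: at line 2 remove [coy] add [ujgx,nykj,szrj] -> 8 lines: bco uejfm fcfp ujgx nykj szrj yuwjk ltmyv
Hunk 3: at line 3 remove [nykj,szrj] add [uofdv,xkfz,jgbc] -> 9 lines: bco uejfm fcfp ujgx uofdv xkfz jgbc yuwjk ltmyv
Hunk 4: at line 1 remove [uejfm,fcfp,ujgx] add [rtlnk,euz] -> 8 lines: bco rtlnk euz uofdv xkfz jgbc yuwjk ltmyv
Final line 5: xkfz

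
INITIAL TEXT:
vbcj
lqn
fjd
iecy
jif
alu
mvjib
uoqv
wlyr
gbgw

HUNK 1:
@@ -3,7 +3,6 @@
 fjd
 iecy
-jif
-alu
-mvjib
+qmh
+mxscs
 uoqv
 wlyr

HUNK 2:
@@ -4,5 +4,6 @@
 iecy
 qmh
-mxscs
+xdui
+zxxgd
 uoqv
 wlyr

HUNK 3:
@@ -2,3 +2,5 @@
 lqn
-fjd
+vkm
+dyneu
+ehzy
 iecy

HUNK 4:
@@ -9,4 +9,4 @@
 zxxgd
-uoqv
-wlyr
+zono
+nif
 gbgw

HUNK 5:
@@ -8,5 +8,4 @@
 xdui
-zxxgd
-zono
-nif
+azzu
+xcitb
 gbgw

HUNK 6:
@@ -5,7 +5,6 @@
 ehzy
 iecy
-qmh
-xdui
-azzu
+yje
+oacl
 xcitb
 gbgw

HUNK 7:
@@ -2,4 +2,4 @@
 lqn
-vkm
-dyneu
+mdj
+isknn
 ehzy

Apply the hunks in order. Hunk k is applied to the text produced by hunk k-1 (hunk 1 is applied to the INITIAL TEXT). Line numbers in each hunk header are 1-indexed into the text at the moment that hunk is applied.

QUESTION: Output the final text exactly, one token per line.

Hunk 1: at line 3 remove [jif,alu,mvjib] add [qmh,mxscs] -> 9 lines: vbcj lqn fjd iecy qmh mxscs uoqv wlyr gbgw
Hunk 2: at line 4 remove [mxscs] add [xdui,zxxgd] -> 10 lines: vbcj lqn fjd iecy qmh xdui zxxgd uoqv wlyr gbgw
Hunk 3: at line 2 remove [fjd] add [vkm,dyneu,ehzy] -> 12 lines: vbcj lqn vkm dyneu ehzy iecy qmh xdui zxxgd uoqv wlyr gbgw
Hunk 4: at line 9 remove [uoqv,wlyr] add [zono,nif] -> 12 lines: vbcj lqn vkm dyneu ehzy iecy qmh xdui zxxgd zono nif gbgw
Hunk 5: at line 8 remove [zxxgd,zono,nif] add [azzu,xcitb] -> 11 lines: vbcj lqn vkm dyneu ehzy iecy qmh xdui azzu xcitb gbgw
Hunk 6: at line 5 remove [qmh,xdui,azzu] add [yje,oacl] -> 10 lines: vbcj lqn vkm dyneu ehzy iecy yje oacl xcitb gbgw
Hunk 7: at line 2 remove [vkm,dyneu] add [mdj,isknn] -> 10 lines: vbcj lqn mdj isknn ehzy iecy yje oacl xcitb gbgw

Answer: vbcj
lqn
mdj
isknn
ehzy
iecy
yje
oacl
xcitb
gbgw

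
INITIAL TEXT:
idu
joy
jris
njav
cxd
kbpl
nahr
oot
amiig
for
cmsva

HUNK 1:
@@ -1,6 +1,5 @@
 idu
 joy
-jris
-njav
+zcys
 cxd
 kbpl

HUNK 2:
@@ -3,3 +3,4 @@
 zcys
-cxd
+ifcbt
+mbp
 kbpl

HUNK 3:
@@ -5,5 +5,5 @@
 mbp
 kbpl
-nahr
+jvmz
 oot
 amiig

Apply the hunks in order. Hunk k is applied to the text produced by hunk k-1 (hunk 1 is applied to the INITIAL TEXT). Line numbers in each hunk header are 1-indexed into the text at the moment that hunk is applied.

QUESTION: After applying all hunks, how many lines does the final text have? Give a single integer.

Hunk 1: at line 1 remove [jris,njav] add [zcys] -> 10 lines: idu joy zcys cxd kbpl nahr oot amiig for cmsva
Hunk 2: at line 3 remove [cxd] add [ifcbt,mbp] -> 11 lines: idu joy zcys ifcbt mbp kbpl nahr oot amiig for cmsva
Hunk 3: at line 5 remove [nahr] add [jvmz] -> 11 lines: idu joy zcys ifcbt mbp kbpl jvmz oot amiig for cmsva
Final line count: 11

Answer: 11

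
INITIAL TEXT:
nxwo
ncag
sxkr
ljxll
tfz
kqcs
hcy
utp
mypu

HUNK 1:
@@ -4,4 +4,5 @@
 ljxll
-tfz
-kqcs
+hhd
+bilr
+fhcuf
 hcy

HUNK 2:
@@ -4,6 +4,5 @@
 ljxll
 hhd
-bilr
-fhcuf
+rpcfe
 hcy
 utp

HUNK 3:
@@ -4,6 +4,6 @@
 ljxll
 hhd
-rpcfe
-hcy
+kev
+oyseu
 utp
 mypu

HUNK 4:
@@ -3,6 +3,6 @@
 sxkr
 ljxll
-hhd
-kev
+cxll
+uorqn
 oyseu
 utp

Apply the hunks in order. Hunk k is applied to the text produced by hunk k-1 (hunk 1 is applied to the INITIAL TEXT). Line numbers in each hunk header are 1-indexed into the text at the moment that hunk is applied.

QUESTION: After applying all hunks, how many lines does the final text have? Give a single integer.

Answer: 9

Derivation:
Hunk 1: at line 4 remove [tfz,kqcs] add [hhd,bilr,fhcuf] -> 10 lines: nxwo ncag sxkr ljxll hhd bilr fhcuf hcy utp mypu
Hunk 2: at line 4 remove [bilr,fhcuf] add [rpcfe] -> 9 lines: nxwo ncag sxkr ljxll hhd rpcfe hcy utp mypu
Hunk 3: at line 4 remove [rpcfe,hcy] add [kev,oyseu] -> 9 lines: nxwo ncag sxkr ljxll hhd kev oyseu utp mypu
Hunk 4: at line 3 remove [hhd,kev] add [cxll,uorqn] -> 9 lines: nxwo ncag sxkr ljxll cxll uorqn oyseu utp mypu
Final line count: 9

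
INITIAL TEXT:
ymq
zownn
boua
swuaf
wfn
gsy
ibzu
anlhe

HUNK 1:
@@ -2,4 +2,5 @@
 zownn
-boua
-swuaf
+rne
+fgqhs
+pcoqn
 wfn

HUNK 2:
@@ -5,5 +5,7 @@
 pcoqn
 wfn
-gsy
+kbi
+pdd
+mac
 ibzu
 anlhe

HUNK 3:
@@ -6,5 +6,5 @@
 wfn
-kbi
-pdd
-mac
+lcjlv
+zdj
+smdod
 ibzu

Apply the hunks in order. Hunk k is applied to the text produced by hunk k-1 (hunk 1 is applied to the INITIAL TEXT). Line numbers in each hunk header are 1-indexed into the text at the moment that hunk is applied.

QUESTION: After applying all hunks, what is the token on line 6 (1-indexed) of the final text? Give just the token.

Answer: wfn

Derivation:
Hunk 1: at line 2 remove [boua,swuaf] add [rne,fgqhs,pcoqn] -> 9 lines: ymq zownn rne fgqhs pcoqn wfn gsy ibzu anlhe
Hunk 2: at line 5 remove [gsy] add [kbi,pdd,mac] -> 11 lines: ymq zownn rne fgqhs pcoqn wfn kbi pdd mac ibzu anlhe
Hunk 3: at line 6 remove [kbi,pdd,mac] add [lcjlv,zdj,smdod] -> 11 lines: ymq zownn rne fgqhs pcoqn wfn lcjlv zdj smdod ibzu anlhe
Final line 6: wfn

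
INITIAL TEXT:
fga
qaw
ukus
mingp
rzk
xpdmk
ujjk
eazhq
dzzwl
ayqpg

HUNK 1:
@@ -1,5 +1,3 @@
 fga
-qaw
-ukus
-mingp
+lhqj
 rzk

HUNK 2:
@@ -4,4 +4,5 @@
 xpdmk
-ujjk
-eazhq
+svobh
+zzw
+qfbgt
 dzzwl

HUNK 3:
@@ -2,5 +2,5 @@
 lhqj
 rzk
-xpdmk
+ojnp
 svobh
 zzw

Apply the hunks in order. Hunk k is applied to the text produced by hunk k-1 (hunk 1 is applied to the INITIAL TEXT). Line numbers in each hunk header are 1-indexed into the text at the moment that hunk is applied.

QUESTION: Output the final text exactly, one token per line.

Answer: fga
lhqj
rzk
ojnp
svobh
zzw
qfbgt
dzzwl
ayqpg

Derivation:
Hunk 1: at line 1 remove [qaw,ukus,mingp] add [lhqj] -> 8 lines: fga lhqj rzk xpdmk ujjk eazhq dzzwl ayqpg
Hunk 2: at line 4 remove [ujjk,eazhq] add [svobh,zzw,qfbgt] -> 9 lines: fga lhqj rzk xpdmk svobh zzw qfbgt dzzwl ayqpg
Hunk 3: at line 2 remove [xpdmk] add [ojnp] -> 9 lines: fga lhqj rzk ojnp svobh zzw qfbgt dzzwl ayqpg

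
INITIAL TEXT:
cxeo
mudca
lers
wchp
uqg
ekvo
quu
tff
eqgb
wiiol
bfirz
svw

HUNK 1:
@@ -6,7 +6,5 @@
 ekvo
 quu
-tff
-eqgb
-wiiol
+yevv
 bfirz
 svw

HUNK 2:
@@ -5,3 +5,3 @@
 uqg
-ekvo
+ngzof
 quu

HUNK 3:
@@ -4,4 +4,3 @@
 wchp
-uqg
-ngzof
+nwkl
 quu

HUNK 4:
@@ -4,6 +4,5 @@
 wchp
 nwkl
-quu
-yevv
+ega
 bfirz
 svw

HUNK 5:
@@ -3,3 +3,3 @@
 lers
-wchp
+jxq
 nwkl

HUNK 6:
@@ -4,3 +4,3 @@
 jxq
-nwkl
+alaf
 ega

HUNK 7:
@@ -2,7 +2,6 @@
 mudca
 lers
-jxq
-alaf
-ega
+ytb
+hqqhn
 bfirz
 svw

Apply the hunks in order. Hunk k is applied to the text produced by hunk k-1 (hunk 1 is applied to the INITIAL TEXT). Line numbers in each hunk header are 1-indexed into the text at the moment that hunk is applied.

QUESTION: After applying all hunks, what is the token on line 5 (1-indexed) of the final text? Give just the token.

Answer: hqqhn

Derivation:
Hunk 1: at line 6 remove [tff,eqgb,wiiol] add [yevv] -> 10 lines: cxeo mudca lers wchp uqg ekvo quu yevv bfirz svw
Hunk 2: at line 5 remove [ekvo] add [ngzof] -> 10 lines: cxeo mudca lers wchp uqg ngzof quu yevv bfirz svw
Hunk 3: at line 4 remove [uqg,ngzof] add [nwkl] -> 9 lines: cxeo mudca lers wchp nwkl quu yevv bfirz svw
Hunk 4: at line 4 remove [quu,yevv] add [ega] -> 8 lines: cxeo mudca lers wchp nwkl ega bfirz svw
Hunk 5: at line 3 remove [wchp] add [jxq] -> 8 lines: cxeo mudca lers jxq nwkl ega bfirz svw
Hunk 6: at line 4 remove [nwkl] add [alaf] -> 8 lines: cxeo mudca lers jxq alaf ega bfirz svw
Hunk 7: at line 2 remove [jxq,alaf,ega] add [ytb,hqqhn] -> 7 lines: cxeo mudca lers ytb hqqhn bfirz svw
Final line 5: hqqhn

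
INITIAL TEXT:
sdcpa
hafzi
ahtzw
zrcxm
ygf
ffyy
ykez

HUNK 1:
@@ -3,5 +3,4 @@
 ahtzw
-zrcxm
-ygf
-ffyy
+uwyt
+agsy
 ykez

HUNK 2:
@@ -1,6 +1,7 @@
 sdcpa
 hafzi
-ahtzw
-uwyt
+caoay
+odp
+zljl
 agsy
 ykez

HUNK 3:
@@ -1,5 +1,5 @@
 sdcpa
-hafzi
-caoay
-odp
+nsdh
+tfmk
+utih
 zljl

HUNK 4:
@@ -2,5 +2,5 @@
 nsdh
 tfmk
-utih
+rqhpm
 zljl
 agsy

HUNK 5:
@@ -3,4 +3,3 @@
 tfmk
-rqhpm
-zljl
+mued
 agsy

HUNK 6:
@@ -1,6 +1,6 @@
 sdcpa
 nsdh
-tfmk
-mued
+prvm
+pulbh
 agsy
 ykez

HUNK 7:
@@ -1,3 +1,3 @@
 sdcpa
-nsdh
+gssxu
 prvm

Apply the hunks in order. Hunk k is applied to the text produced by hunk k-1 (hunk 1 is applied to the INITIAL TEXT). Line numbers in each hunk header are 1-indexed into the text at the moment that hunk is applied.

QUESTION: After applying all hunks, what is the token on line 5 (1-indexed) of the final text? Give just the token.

Answer: agsy

Derivation:
Hunk 1: at line 3 remove [zrcxm,ygf,ffyy] add [uwyt,agsy] -> 6 lines: sdcpa hafzi ahtzw uwyt agsy ykez
Hunk 2: at line 1 remove [ahtzw,uwyt] add [caoay,odp,zljl] -> 7 lines: sdcpa hafzi caoay odp zljl agsy ykez
Hunk 3: at line 1 remove [hafzi,caoay,odp] add [nsdh,tfmk,utih] -> 7 lines: sdcpa nsdh tfmk utih zljl agsy ykez
Hunk 4: at line 2 remove [utih] add [rqhpm] -> 7 lines: sdcpa nsdh tfmk rqhpm zljl agsy ykez
Hunk 5: at line 3 remove [rqhpm,zljl] add [mued] -> 6 lines: sdcpa nsdh tfmk mued agsy ykez
Hunk 6: at line 1 remove [tfmk,mued] add [prvm,pulbh] -> 6 lines: sdcpa nsdh prvm pulbh agsy ykez
Hunk 7: at line 1 remove [nsdh] add [gssxu] -> 6 lines: sdcpa gssxu prvm pulbh agsy ykez
Final line 5: agsy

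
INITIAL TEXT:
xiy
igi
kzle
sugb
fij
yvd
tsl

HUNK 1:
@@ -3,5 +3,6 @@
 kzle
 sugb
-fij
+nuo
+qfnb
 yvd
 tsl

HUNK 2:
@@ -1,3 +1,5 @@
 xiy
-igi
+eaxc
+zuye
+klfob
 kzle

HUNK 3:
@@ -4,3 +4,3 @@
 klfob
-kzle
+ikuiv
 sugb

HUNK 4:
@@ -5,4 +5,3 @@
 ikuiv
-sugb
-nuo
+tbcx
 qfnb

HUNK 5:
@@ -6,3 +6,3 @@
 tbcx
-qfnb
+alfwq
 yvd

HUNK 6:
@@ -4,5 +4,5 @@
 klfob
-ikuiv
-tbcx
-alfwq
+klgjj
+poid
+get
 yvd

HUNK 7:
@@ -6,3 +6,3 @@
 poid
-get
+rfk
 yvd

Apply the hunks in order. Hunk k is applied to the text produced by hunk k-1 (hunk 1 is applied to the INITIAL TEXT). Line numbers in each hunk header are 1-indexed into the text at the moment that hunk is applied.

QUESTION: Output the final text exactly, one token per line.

Answer: xiy
eaxc
zuye
klfob
klgjj
poid
rfk
yvd
tsl

Derivation:
Hunk 1: at line 3 remove [fij] add [nuo,qfnb] -> 8 lines: xiy igi kzle sugb nuo qfnb yvd tsl
Hunk 2: at line 1 remove [igi] add [eaxc,zuye,klfob] -> 10 lines: xiy eaxc zuye klfob kzle sugb nuo qfnb yvd tsl
Hunk 3: at line 4 remove [kzle] add [ikuiv] -> 10 lines: xiy eaxc zuye klfob ikuiv sugb nuo qfnb yvd tsl
Hunk 4: at line 5 remove [sugb,nuo] add [tbcx] -> 9 lines: xiy eaxc zuye klfob ikuiv tbcx qfnb yvd tsl
Hunk 5: at line 6 remove [qfnb] add [alfwq] -> 9 lines: xiy eaxc zuye klfob ikuiv tbcx alfwq yvd tsl
Hunk 6: at line 4 remove [ikuiv,tbcx,alfwq] add [klgjj,poid,get] -> 9 lines: xiy eaxc zuye klfob klgjj poid get yvd tsl
Hunk 7: at line 6 remove [get] add [rfk] -> 9 lines: xiy eaxc zuye klfob klgjj poid rfk yvd tsl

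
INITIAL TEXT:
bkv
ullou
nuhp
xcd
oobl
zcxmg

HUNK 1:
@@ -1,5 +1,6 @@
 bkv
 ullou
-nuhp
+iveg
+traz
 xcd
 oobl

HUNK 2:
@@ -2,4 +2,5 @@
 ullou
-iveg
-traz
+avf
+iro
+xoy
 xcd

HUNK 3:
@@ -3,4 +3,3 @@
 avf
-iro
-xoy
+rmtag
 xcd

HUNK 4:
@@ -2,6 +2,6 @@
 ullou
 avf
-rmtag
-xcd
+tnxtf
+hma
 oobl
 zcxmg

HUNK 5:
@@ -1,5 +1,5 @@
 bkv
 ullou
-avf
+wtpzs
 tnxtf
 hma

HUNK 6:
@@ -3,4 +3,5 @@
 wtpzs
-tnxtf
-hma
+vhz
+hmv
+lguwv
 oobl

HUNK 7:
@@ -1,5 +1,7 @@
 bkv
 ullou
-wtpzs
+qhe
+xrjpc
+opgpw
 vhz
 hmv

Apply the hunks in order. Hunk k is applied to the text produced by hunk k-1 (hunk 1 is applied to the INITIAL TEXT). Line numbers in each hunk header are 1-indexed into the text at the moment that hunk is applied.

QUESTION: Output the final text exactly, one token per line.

Hunk 1: at line 1 remove [nuhp] add [iveg,traz] -> 7 lines: bkv ullou iveg traz xcd oobl zcxmg
Hunk 2: at line 2 remove [iveg,traz] add [avf,iro,xoy] -> 8 lines: bkv ullou avf iro xoy xcd oobl zcxmg
Hunk 3: at line 3 remove [iro,xoy] add [rmtag] -> 7 lines: bkv ullou avf rmtag xcd oobl zcxmg
Hunk 4: at line 2 remove [rmtag,xcd] add [tnxtf,hma] -> 7 lines: bkv ullou avf tnxtf hma oobl zcxmg
Hunk 5: at line 1 remove [avf] add [wtpzs] -> 7 lines: bkv ullou wtpzs tnxtf hma oobl zcxmg
Hunk 6: at line 3 remove [tnxtf,hma] add [vhz,hmv,lguwv] -> 8 lines: bkv ullou wtpzs vhz hmv lguwv oobl zcxmg
Hunk 7: at line 1 remove [wtpzs] add [qhe,xrjpc,opgpw] -> 10 lines: bkv ullou qhe xrjpc opgpw vhz hmv lguwv oobl zcxmg

Answer: bkv
ullou
qhe
xrjpc
opgpw
vhz
hmv
lguwv
oobl
zcxmg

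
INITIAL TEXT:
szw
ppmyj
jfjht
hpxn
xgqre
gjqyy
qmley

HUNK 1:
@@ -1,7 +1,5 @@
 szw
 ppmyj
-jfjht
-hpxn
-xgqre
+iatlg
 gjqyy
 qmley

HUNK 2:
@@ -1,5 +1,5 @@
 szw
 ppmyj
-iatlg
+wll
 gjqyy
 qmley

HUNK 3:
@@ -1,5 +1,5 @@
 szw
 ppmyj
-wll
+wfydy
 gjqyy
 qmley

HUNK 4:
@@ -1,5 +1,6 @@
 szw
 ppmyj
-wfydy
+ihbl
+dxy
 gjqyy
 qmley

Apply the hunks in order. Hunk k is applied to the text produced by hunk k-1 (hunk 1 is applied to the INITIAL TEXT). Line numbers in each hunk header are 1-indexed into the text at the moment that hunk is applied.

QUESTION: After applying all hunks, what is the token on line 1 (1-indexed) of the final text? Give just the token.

Hunk 1: at line 1 remove [jfjht,hpxn,xgqre] add [iatlg] -> 5 lines: szw ppmyj iatlg gjqyy qmley
Hunk 2: at line 1 remove [iatlg] add [wll] -> 5 lines: szw ppmyj wll gjqyy qmley
Hunk 3: at line 1 remove [wll] add [wfydy] -> 5 lines: szw ppmyj wfydy gjqyy qmley
Hunk 4: at line 1 remove [wfydy] add [ihbl,dxy] -> 6 lines: szw ppmyj ihbl dxy gjqyy qmley
Final line 1: szw

Answer: szw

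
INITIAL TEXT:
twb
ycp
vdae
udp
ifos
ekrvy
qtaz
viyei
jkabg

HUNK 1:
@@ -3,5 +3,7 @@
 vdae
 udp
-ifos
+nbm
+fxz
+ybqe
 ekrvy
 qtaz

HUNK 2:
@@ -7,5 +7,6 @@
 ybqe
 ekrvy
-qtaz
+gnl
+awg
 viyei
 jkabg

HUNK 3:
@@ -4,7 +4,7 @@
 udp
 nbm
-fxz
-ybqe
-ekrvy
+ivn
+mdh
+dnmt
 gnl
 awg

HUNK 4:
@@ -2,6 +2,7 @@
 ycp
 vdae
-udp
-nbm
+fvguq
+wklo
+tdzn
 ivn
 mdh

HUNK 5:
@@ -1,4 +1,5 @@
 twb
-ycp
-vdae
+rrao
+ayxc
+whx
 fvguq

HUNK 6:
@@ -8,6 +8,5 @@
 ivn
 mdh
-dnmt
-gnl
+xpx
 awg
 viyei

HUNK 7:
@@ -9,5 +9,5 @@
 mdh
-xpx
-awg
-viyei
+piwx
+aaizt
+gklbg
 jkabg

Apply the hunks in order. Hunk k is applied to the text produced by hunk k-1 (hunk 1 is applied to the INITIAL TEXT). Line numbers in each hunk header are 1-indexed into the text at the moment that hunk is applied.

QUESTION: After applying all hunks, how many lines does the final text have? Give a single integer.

Hunk 1: at line 3 remove [ifos] add [nbm,fxz,ybqe] -> 11 lines: twb ycp vdae udp nbm fxz ybqe ekrvy qtaz viyei jkabg
Hunk 2: at line 7 remove [qtaz] add [gnl,awg] -> 12 lines: twb ycp vdae udp nbm fxz ybqe ekrvy gnl awg viyei jkabg
Hunk 3: at line 4 remove [fxz,ybqe,ekrvy] add [ivn,mdh,dnmt] -> 12 lines: twb ycp vdae udp nbm ivn mdh dnmt gnl awg viyei jkabg
Hunk 4: at line 2 remove [udp,nbm] add [fvguq,wklo,tdzn] -> 13 lines: twb ycp vdae fvguq wklo tdzn ivn mdh dnmt gnl awg viyei jkabg
Hunk 5: at line 1 remove [ycp,vdae] add [rrao,ayxc,whx] -> 14 lines: twb rrao ayxc whx fvguq wklo tdzn ivn mdh dnmt gnl awg viyei jkabg
Hunk 6: at line 8 remove [dnmt,gnl] add [xpx] -> 13 lines: twb rrao ayxc whx fvguq wklo tdzn ivn mdh xpx awg viyei jkabg
Hunk 7: at line 9 remove [xpx,awg,viyei] add [piwx,aaizt,gklbg] -> 13 lines: twb rrao ayxc whx fvguq wklo tdzn ivn mdh piwx aaizt gklbg jkabg
Final line count: 13

Answer: 13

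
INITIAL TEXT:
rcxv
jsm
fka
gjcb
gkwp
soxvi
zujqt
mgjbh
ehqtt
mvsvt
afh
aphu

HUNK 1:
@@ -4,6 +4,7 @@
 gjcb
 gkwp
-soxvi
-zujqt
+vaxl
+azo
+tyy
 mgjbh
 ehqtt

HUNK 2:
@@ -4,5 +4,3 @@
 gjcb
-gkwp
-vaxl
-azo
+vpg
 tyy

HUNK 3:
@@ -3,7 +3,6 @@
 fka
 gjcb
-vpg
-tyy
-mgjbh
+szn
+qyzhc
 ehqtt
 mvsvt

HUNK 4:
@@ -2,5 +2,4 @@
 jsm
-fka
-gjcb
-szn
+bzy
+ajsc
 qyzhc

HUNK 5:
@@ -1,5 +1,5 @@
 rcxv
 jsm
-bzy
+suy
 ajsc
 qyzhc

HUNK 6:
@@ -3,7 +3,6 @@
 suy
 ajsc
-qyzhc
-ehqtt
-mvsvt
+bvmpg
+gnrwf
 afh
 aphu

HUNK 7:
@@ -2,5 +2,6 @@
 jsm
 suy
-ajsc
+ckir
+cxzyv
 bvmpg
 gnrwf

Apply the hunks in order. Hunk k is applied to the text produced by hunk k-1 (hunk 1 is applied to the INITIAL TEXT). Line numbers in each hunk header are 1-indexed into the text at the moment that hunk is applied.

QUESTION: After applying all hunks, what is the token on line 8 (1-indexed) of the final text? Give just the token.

Hunk 1: at line 4 remove [soxvi,zujqt] add [vaxl,azo,tyy] -> 13 lines: rcxv jsm fka gjcb gkwp vaxl azo tyy mgjbh ehqtt mvsvt afh aphu
Hunk 2: at line 4 remove [gkwp,vaxl,azo] add [vpg] -> 11 lines: rcxv jsm fka gjcb vpg tyy mgjbh ehqtt mvsvt afh aphu
Hunk 3: at line 3 remove [vpg,tyy,mgjbh] add [szn,qyzhc] -> 10 lines: rcxv jsm fka gjcb szn qyzhc ehqtt mvsvt afh aphu
Hunk 4: at line 2 remove [fka,gjcb,szn] add [bzy,ajsc] -> 9 lines: rcxv jsm bzy ajsc qyzhc ehqtt mvsvt afh aphu
Hunk 5: at line 1 remove [bzy] add [suy] -> 9 lines: rcxv jsm suy ajsc qyzhc ehqtt mvsvt afh aphu
Hunk 6: at line 3 remove [qyzhc,ehqtt,mvsvt] add [bvmpg,gnrwf] -> 8 lines: rcxv jsm suy ajsc bvmpg gnrwf afh aphu
Hunk 7: at line 2 remove [ajsc] add [ckir,cxzyv] -> 9 lines: rcxv jsm suy ckir cxzyv bvmpg gnrwf afh aphu
Final line 8: afh

Answer: afh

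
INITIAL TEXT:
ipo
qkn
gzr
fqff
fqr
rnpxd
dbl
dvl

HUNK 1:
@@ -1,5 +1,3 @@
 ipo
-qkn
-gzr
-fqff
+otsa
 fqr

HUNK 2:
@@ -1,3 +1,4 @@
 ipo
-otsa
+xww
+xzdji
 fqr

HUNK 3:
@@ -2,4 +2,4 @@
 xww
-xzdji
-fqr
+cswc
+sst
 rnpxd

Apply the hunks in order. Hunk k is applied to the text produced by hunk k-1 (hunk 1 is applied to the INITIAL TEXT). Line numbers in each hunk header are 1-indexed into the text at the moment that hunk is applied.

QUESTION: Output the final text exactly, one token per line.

Answer: ipo
xww
cswc
sst
rnpxd
dbl
dvl

Derivation:
Hunk 1: at line 1 remove [qkn,gzr,fqff] add [otsa] -> 6 lines: ipo otsa fqr rnpxd dbl dvl
Hunk 2: at line 1 remove [otsa] add [xww,xzdji] -> 7 lines: ipo xww xzdji fqr rnpxd dbl dvl
Hunk 3: at line 2 remove [xzdji,fqr] add [cswc,sst] -> 7 lines: ipo xww cswc sst rnpxd dbl dvl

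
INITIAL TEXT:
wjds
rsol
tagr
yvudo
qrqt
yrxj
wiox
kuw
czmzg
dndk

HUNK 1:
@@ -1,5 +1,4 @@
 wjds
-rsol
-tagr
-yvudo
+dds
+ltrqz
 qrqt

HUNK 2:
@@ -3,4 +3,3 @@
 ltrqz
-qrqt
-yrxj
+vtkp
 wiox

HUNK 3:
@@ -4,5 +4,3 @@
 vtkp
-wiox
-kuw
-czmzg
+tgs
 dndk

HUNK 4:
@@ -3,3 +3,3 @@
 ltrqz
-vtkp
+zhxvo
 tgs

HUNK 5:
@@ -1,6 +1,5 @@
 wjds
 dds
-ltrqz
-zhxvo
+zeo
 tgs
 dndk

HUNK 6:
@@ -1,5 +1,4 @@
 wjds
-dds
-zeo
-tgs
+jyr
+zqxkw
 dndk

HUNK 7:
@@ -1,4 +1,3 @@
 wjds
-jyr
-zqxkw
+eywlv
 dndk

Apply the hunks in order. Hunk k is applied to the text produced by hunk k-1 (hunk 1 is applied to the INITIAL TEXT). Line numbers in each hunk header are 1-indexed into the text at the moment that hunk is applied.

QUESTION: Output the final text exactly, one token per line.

Answer: wjds
eywlv
dndk

Derivation:
Hunk 1: at line 1 remove [rsol,tagr,yvudo] add [dds,ltrqz] -> 9 lines: wjds dds ltrqz qrqt yrxj wiox kuw czmzg dndk
Hunk 2: at line 3 remove [qrqt,yrxj] add [vtkp] -> 8 lines: wjds dds ltrqz vtkp wiox kuw czmzg dndk
Hunk 3: at line 4 remove [wiox,kuw,czmzg] add [tgs] -> 6 lines: wjds dds ltrqz vtkp tgs dndk
Hunk 4: at line 3 remove [vtkp] add [zhxvo] -> 6 lines: wjds dds ltrqz zhxvo tgs dndk
Hunk 5: at line 1 remove [ltrqz,zhxvo] add [zeo] -> 5 lines: wjds dds zeo tgs dndk
Hunk 6: at line 1 remove [dds,zeo,tgs] add [jyr,zqxkw] -> 4 lines: wjds jyr zqxkw dndk
Hunk 7: at line 1 remove [jyr,zqxkw] add [eywlv] -> 3 lines: wjds eywlv dndk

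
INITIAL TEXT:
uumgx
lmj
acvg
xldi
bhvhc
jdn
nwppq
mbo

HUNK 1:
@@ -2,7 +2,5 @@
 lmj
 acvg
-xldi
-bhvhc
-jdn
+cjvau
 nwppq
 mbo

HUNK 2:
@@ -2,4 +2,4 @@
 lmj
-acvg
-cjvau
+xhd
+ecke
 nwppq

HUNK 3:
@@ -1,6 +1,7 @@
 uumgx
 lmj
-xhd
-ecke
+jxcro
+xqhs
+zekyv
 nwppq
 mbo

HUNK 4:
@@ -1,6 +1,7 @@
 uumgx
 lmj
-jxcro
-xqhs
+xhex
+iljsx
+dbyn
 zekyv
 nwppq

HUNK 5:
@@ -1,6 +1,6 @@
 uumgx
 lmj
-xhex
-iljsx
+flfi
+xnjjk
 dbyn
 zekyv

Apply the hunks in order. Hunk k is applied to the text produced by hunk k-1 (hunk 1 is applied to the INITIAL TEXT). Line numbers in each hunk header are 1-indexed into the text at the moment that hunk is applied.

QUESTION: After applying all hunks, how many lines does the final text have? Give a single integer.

Hunk 1: at line 2 remove [xldi,bhvhc,jdn] add [cjvau] -> 6 lines: uumgx lmj acvg cjvau nwppq mbo
Hunk 2: at line 2 remove [acvg,cjvau] add [xhd,ecke] -> 6 lines: uumgx lmj xhd ecke nwppq mbo
Hunk 3: at line 1 remove [xhd,ecke] add [jxcro,xqhs,zekyv] -> 7 lines: uumgx lmj jxcro xqhs zekyv nwppq mbo
Hunk 4: at line 1 remove [jxcro,xqhs] add [xhex,iljsx,dbyn] -> 8 lines: uumgx lmj xhex iljsx dbyn zekyv nwppq mbo
Hunk 5: at line 1 remove [xhex,iljsx] add [flfi,xnjjk] -> 8 lines: uumgx lmj flfi xnjjk dbyn zekyv nwppq mbo
Final line count: 8

Answer: 8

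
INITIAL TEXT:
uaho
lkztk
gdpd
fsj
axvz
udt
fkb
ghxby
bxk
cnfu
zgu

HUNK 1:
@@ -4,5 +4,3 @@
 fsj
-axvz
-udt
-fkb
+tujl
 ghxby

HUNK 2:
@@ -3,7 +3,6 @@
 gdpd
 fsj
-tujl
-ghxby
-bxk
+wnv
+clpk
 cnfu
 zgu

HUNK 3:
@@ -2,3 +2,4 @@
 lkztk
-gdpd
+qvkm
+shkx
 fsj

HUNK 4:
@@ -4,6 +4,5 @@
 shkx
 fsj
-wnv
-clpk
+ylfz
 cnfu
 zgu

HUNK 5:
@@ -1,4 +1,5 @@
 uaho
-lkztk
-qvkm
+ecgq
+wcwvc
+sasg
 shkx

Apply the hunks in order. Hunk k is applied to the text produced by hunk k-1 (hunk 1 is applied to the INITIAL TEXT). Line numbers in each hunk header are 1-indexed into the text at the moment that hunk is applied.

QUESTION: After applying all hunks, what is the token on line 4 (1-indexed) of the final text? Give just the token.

Hunk 1: at line 4 remove [axvz,udt,fkb] add [tujl] -> 9 lines: uaho lkztk gdpd fsj tujl ghxby bxk cnfu zgu
Hunk 2: at line 3 remove [tujl,ghxby,bxk] add [wnv,clpk] -> 8 lines: uaho lkztk gdpd fsj wnv clpk cnfu zgu
Hunk 3: at line 2 remove [gdpd] add [qvkm,shkx] -> 9 lines: uaho lkztk qvkm shkx fsj wnv clpk cnfu zgu
Hunk 4: at line 4 remove [wnv,clpk] add [ylfz] -> 8 lines: uaho lkztk qvkm shkx fsj ylfz cnfu zgu
Hunk 5: at line 1 remove [lkztk,qvkm] add [ecgq,wcwvc,sasg] -> 9 lines: uaho ecgq wcwvc sasg shkx fsj ylfz cnfu zgu
Final line 4: sasg

Answer: sasg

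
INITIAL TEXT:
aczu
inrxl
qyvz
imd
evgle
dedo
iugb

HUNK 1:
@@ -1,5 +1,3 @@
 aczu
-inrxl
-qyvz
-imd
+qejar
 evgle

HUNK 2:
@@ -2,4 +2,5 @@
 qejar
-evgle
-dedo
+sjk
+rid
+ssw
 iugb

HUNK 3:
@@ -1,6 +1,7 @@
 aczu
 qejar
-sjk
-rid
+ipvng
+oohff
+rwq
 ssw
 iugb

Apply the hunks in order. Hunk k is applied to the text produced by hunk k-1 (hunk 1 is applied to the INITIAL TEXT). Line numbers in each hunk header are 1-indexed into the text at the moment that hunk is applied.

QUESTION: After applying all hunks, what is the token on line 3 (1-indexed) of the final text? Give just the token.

Answer: ipvng

Derivation:
Hunk 1: at line 1 remove [inrxl,qyvz,imd] add [qejar] -> 5 lines: aczu qejar evgle dedo iugb
Hunk 2: at line 2 remove [evgle,dedo] add [sjk,rid,ssw] -> 6 lines: aczu qejar sjk rid ssw iugb
Hunk 3: at line 1 remove [sjk,rid] add [ipvng,oohff,rwq] -> 7 lines: aczu qejar ipvng oohff rwq ssw iugb
Final line 3: ipvng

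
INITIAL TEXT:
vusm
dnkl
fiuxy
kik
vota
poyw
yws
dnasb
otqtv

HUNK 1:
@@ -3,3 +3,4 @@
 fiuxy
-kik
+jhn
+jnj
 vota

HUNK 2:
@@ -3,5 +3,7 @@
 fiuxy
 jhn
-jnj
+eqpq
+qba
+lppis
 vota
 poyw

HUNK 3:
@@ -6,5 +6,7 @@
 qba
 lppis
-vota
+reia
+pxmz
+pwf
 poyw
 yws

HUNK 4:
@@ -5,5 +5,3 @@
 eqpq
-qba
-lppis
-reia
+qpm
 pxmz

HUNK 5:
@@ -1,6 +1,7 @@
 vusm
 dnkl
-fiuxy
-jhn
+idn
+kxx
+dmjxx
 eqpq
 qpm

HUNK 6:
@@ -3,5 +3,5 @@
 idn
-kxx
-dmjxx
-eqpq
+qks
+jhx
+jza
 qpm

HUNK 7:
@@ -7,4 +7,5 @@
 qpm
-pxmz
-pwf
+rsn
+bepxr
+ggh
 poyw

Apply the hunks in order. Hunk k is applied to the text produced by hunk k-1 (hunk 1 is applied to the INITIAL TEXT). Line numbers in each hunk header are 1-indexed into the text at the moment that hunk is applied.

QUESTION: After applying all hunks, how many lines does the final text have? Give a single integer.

Answer: 14

Derivation:
Hunk 1: at line 3 remove [kik] add [jhn,jnj] -> 10 lines: vusm dnkl fiuxy jhn jnj vota poyw yws dnasb otqtv
Hunk 2: at line 3 remove [jnj] add [eqpq,qba,lppis] -> 12 lines: vusm dnkl fiuxy jhn eqpq qba lppis vota poyw yws dnasb otqtv
Hunk 3: at line 6 remove [vota] add [reia,pxmz,pwf] -> 14 lines: vusm dnkl fiuxy jhn eqpq qba lppis reia pxmz pwf poyw yws dnasb otqtv
Hunk 4: at line 5 remove [qba,lppis,reia] add [qpm] -> 12 lines: vusm dnkl fiuxy jhn eqpq qpm pxmz pwf poyw yws dnasb otqtv
Hunk 5: at line 1 remove [fiuxy,jhn] add [idn,kxx,dmjxx] -> 13 lines: vusm dnkl idn kxx dmjxx eqpq qpm pxmz pwf poyw yws dnasb otqtv
Hunk 6: at line 3 remove [kxx,dmjxx,eqpq] add [qks,jhx,jza] -> 13 lines: vusm dnkl idn qks jhx jza qpm pxmz pwf poyw yws dnasb otqtv
Hunk 7: at line 7 remove [pxmz,pwf] add [rsn,bepxr,ggh] -> 14 lines: vusm dnkl idn qks jhx jza qpm rsn bepxr ggh poyw yws dnasb otqtv
Final line count: 14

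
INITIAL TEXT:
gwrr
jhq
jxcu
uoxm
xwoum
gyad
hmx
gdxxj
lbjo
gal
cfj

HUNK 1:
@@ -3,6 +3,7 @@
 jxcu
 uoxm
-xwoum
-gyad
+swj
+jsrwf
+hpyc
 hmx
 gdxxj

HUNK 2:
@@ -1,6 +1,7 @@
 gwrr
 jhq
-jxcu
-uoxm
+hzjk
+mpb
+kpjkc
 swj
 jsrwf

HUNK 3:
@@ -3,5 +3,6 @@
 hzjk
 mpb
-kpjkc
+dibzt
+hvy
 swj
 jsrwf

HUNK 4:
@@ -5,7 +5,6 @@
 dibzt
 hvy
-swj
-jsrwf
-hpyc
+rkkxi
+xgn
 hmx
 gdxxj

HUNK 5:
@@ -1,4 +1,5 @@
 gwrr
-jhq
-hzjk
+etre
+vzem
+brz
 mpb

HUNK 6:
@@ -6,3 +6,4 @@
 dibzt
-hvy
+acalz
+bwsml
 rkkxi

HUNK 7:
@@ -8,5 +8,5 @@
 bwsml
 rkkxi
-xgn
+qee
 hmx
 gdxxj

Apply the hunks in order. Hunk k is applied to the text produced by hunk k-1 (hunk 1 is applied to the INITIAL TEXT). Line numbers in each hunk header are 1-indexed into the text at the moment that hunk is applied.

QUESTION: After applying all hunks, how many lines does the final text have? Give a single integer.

Answer: 15

Derivation:
Hunk 1: at line 3 remove [xwoum,gyad] add [swj,jsrwf,hpyc] -> 12 lines: gwrr jhq jxcu uoxm swj jsrwf hpyc hmx gdxxj lbjo gal cfj
Hunk 2: at line 1 remove [jxcu,uoxm] add [hzjk,mpb,kpjkc] -> 13 lines: gwrr jhq hzjk mpb kpjkc swj jsrwf hpyc hmx gdxxj lbjo gal cfj
Hunk 3: at line 3 remove [kpjkc] add [dibzt,hvy] -> 14 lines: gwrr jhq hzjk mpb dibzt hvy swj jsrwf hpyc hmx gdxxj lbjo gal cfj
Hunk 4: at line 5 remove [swj,jsrwf,hpyc] add [rkkxi,xgn] -> 13 lines: gwrr jhq hzjk mpb dibzt hvy rkkxi xgn hmx gdxxj lbjo gal cfj
Hunk 5: at line 1 remove [jhq,hzjk] add [etre,vzem,brz] -> 14 lines: gwrr etre vzem brz mpb dibzt hvy rkkxi xgn hmx gdxxj lbjo gal cfj
Hunk 6: at line 6 remove [hvy] add [acalz,bwsml] -> 15 lines: gwrr etre vzem brz mpb dibzt acalz bwsml rkkxi xgn hmx gdxxj lbjo gal cfj
Hunk 7: at line 8 remove [xgn] add [qee] -> 15 lines: gwrr etre vzem brz mpb dibzt acalz bwsml rkkxi qee hmx gdxxj lbjo gal cfj
Final line count: 15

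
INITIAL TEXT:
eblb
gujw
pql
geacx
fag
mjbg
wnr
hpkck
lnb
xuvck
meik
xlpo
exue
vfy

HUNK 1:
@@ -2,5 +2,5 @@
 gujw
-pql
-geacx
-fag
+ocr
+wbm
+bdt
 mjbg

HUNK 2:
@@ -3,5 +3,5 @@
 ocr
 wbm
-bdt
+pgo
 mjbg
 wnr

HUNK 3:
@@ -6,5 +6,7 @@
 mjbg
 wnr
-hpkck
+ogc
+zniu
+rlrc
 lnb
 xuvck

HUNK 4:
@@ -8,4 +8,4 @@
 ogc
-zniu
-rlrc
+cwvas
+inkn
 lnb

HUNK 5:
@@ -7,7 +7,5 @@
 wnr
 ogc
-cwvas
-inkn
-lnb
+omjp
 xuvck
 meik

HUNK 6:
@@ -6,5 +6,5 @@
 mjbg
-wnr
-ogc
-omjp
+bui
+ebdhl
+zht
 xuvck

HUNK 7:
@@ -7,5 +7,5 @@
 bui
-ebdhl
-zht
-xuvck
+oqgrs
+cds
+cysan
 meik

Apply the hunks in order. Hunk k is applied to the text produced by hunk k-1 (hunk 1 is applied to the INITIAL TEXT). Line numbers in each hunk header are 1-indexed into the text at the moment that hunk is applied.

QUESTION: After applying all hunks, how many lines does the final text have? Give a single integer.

Answer: 14

Derivation:
Hunk 1: at line 2 remove [pql,geacx,fag] add [ocr,wbm,bdt] -> 14 lines: eblb gujw ocr wbm bdt mjbg wnr hpkck lnb xuvck meik xlpo exue vfy
Hunk 2: at line 3 remove [bdt] add [pgo] -> 14 lines: eblb gujw ocr wbm pgo mjbg wnr hpkck lnb xuvck meik xlpo exue vfy
Hunk 3: at line 6 remove [hpkck] add [ogc,zniu,rlrc] -> 16 lines: eblb gujw ocr wbm pgo mjbg wnr ogc zniu rlrc lnb xuvck meik xlpo exue vfy
Hunk 4: at line 8 remove [zniu,rlrc] add [cwvas,inkn] -> 16 lines: eblb gujw ocr wbm pgo mjbg wnr ogc cwvas inkn lnb xuvck meik xlpo exue vfy
Hunk 5: at line 7 remove [cwvas,inkn,lnb] add [omjp] -> 14 lines: eblb gujw ocr wbm pgo mjbg wnr ogc omjp xuvck meik xlpo exue vfy
Hunk 6: at line 6 remove [wnr,ogc,omjp] add [bui,ebdhl,zht] -> 14 lines: eblb gujw ocr wbm pgo mjbg bui ebdhl zht xuvck meik xlpo exue vfy
Hunk 7: at line 7 remove [ebdhl,zht,xuvck] add [oqgrs,cds,cysan] -> 14 lines: eblb gujw ocr wbm pgo mjbg bui oqgrs cds cysan meik xlpo exue vfy
Final line count: 14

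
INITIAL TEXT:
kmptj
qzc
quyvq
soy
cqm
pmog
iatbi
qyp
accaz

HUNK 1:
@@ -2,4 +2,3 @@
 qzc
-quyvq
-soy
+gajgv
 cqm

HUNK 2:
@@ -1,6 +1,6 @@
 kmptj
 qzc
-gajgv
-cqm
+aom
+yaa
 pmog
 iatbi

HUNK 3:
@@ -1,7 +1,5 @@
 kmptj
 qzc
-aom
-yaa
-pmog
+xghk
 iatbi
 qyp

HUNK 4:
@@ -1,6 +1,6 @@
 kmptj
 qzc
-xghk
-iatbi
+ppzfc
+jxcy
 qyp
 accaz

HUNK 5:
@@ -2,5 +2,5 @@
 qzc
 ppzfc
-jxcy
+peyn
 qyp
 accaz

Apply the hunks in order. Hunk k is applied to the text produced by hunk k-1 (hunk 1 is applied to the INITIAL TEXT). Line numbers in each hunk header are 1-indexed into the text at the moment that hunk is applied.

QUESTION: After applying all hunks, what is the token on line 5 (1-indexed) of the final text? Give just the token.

Answer: qyp

Derivation:
Hunk 1: at line 2 remove [quyvq,soy] add [gajgv] -> 8 lines: kmptj qzc gajgv cqm pmog iatbi qyp accaz
Hunk 2: at line 1 remove [gajgv,cqm] add [aom,yaa] -> 8 lines: kmptj qzc aom yaa pmog iatbi qyp accaz
Hunk 3: at line 1 remove [aom,yaa,pmog] add [xghk] -> 6 lines: kmptj qzc xghk iatbi qyp accaz
Hunk 4: at line 1 remove [xghk,iatbi] add [ppzfc,jxcy] -> 6 lines: kmptj qzc ppzfc jxcy qyp accaz
Hunk 5: at line 2 remove [jxcy] add [peyn] -> 6 lines: kmptj qzc ppzfc peyn qyp accaz
Final line 5: qyp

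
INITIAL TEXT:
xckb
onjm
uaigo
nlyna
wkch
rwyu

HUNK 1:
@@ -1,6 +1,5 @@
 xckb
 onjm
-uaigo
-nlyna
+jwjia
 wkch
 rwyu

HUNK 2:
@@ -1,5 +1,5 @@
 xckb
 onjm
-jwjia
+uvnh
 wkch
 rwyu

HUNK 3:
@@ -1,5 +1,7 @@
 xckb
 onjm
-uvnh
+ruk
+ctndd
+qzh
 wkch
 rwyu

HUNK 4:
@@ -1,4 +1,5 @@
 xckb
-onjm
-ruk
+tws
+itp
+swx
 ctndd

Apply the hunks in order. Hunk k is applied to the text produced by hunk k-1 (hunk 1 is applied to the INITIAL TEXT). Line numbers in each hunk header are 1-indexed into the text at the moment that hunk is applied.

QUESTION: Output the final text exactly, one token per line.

Answer: xckb
tws
itp
swx
ctndd
qzh
wkch
rwyu

Derivation:
Hunk 1: at line 1 remove [uaigo,nlyna] add [jwjia] -> 5 lines: xckb onjm jwjia wkch rwyu
Hunk 2: at line 1 remove [jwjia] add [uvnh] -> 5 lines: xckb onjm uvnh wkch rwyu
Hunk 3: at line 1 remove [uvnh] add [ruk,ctndd,qzh] -> 7 lines: xckb onjm ruk ctndd qzh wkch rwyu
Hunk 4: at line 1 remove [onjm,ruk] add [tws,itp,swx] -> 8 lines: xckb tws itp swx ctndd qzh wkch rwyu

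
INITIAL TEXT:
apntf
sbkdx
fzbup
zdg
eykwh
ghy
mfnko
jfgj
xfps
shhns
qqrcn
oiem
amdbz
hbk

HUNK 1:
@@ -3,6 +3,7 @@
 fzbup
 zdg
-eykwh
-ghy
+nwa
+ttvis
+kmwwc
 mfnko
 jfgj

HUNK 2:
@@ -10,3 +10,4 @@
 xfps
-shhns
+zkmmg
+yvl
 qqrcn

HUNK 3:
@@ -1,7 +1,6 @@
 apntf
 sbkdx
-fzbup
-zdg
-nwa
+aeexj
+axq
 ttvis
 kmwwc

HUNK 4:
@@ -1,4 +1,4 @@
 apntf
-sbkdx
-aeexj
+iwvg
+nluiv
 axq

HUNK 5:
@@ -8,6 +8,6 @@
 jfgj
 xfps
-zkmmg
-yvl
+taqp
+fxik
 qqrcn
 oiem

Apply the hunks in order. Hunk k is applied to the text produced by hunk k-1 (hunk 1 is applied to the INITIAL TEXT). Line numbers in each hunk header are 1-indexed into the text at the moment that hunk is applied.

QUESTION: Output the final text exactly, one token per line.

Answer: apntf
iwvg
nluiv
axq
ttvis
kmwwc
mfnko
jfgj
xfps
taqp
fxik
qqrcn
oiem
amdbz
hbk

Derivation:
Hunk 1: at line 3 remove [eykwh,ghy] add [nwa,ttvis,kmwwc] -> 15 lines: apntf sbkdx fzbup zdg nwa ttvis kmwwc mfnko jfgj xfps shhns qqrcn oiem amdbz hbk
Hunk 2: at line 10 remove [shhns] add [zkmmg,yvl] -> 16 lines: apntf sbkdx fzbup zdg nwa ttvis kmwwc mfnko jfgj xfps zkmmg yvl qqrcn oiem amdbz hbk
Hunk 3: at line 1 remove [fzbup,zdg,nwa] add [aeexj,axq] -> 15 lines: apntf sbkdx aeexj axq ttvis kmwwc mfnko jfgj xfps zkmmg yvl qqrcn oiem amdbz hbk
Hunk 4: at line 1 remove [sbkdx,aeexj] add [iwvg,nluiv] -> 15 lines: apntf iwvg nluiv axq ttvis kmwwc mfnko jfgj xfps zkmmg yvl qqrcn oiem amdbz hbk
Hunk 5: at line 8 remove [zkmmg,yvl] add [taqp,fxik] -> 15 lines: apntf iwvg nluiv axq ttvis kmwwc mfnko jfgj xfps taqp fxik qqrcn oiem amdbz hbk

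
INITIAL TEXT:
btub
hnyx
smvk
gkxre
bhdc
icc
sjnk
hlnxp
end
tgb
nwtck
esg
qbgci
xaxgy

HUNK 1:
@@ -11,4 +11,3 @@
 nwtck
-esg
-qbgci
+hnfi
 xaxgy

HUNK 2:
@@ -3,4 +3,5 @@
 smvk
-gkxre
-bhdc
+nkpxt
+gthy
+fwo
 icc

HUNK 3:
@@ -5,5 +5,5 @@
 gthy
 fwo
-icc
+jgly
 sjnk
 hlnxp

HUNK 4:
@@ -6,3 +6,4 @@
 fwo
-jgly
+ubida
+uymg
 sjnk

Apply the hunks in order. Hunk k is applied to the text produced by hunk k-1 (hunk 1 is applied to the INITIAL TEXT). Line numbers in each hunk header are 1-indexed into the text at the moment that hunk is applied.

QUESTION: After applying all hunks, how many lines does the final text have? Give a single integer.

Hunk 1: at line 11 remove [esg,qbgci] add [hnfi] -> 13 lines: btub hnyx smvk gkxre bhdc icc sjnk hlnxp end tgb nwtck hnfi xaxgy
Hunk 2: at line 3 remove [gkxre,bhdc] add [nkpxt,gthy,fwo] -> 14 lines: btub hnyx smvk nkpxt gthy fwo icc sjnk hlnxp end tgb nwtck hnfi xaxgy
Hunk 3: at line 5 remove [icc] add [jgly] -> 14 lines: btub hnyx smvk nkpxt gthy fwo jgly sjnk hlnxp end tgb nwtck hnfi xaxgy
Hunk 4: at line 6 remove [jgly] add [ubida,uymg] -> 15 lines: btub hnyx smvk nkpxt gthy fwo ubida uymg sjnk hlnxp end tgb nwtck hnfi xaxgy
Final line count: 15

Answer: 15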